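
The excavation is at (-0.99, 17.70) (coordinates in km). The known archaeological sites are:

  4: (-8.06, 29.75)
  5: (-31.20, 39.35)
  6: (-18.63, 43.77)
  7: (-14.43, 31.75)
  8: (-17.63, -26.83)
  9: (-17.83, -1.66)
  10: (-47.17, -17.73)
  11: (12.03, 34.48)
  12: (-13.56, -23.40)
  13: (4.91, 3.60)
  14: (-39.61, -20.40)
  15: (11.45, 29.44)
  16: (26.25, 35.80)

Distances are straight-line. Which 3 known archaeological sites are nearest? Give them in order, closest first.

Distances from (-0.99, 17.70):
4: √((-7.07)² + (12.05)²) = √(49.9849 + 145.2025) = 13.97 km
5: √((-30.21)² + (21.65)²) = √(912.6441 + 468.7225) = 37.17 km
6: √((-17.64)² + (26.07)²) = √(311.1696 + 679.6449) = 31.48 km
7: √((-13.44)² + (14.05)²) = √(180.6336 + 197.4025) = 19.44 km
8: √((-16.64)² + (-44.53)²) = √(276.8896 + 1982.9209) = 47.54 km
9: √((-16.84)² + (-19.36)²) = √(283.5856 + 374.8096) = 25.66 km
10: √((-46.18)² + (-35.43)²) = √(2132.5924 + 1255.2849) = 58.21 km
11: √((13.02)² + (16.78)²) = √(169.5204 + 281.5684) = 21.24 km
12: √((-12.57)² + (-41.10)²) = √(158.0049 + 1689.2100) = 42.98 km
13: √((5.90)² + (-14.10)²) = √(34.8100 + 198.8100) = 15.28 km
14: √((-38.62)² + (-38.10)²) = √(1491.5044 + 1451.6100) = 54.25 km
15: √((12.44)² + (11.74)²) = √(154.7536 + 137.8276) = 17.11 km
16: √((27.24)² + (18.10)²) = √(742.0176 + 327.6100) = 32.71 km
Sorted: 4 (13.97 km) < 13 (15.28 km) < 15 (17.11 km) < 7 (19.44 km) < 11 (21.24 km) < …

4, 13, 15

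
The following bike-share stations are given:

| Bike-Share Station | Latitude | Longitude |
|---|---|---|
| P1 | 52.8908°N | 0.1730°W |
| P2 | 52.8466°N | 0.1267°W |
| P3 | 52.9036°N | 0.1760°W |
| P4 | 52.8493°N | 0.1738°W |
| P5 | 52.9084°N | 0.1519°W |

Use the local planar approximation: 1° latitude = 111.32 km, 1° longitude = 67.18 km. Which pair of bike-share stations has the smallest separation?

P1 and P3

Pairwise distances:
P1–P2: 5.8210 km
P1–P3: 1.4391 km
P1–P4: 4.6201 km
P1–P5: 2.4182 km
P2–P3: 7.1576 km
P2–P4: 3.1784 km
P2–P5: 7.0848 km
P3–P4: 6.0465 km
P3–P5: 1.7049 km
P4–P5: 6.7415 km
Closest pair: P1–P3 at 1.4391 km.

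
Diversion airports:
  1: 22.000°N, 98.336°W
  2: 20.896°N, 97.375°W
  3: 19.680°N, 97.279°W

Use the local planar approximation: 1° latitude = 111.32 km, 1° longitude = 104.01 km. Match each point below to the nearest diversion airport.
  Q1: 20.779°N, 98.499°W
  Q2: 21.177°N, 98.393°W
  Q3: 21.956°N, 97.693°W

Q1 at 20.779°N, 98.499°W:
  1: 136.975 km
  2: 117.631 km
  3: 176.264 km
  → nearest: 2 (117.631 km)
Q2 at 21.177°N, 98.393°W:
  1: 91.808 km
  2: 110.406 km
  3: 202.968 km
  → nearest: 1 (91.808 km)
Q3 at 21.956°N, 97.693°W:
  1: 67.058 km
  2: 122.547 km
  3: 256.997 km
  → nearest: 1 (67.058 km)

Q1→2; Q2→1; Q3→1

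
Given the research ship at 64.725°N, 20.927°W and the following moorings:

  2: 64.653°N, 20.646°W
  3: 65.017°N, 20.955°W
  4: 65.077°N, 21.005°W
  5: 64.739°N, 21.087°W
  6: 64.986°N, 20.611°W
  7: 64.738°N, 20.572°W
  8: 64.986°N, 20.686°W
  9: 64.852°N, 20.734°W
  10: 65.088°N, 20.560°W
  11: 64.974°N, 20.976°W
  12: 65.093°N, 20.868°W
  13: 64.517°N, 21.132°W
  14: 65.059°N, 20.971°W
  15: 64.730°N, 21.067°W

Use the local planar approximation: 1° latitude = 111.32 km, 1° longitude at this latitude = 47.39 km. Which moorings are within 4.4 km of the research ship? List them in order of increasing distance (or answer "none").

Distances from 64.725°N, 20.927°W:
2: √((-0.072·111.32)² + (0.281·47.39)²) = √(64.24087 + 177.33157) = 15.543 km
3: √((0.292·111.32)² + (-0.028·47.39)²) = √(1056.60363 + 1.76072) = 32.533 km
4: √((0.352·111.32)² + (-0.078·47.39)²) = √(1535.43601 + 13.66352) = 39.359 km
5: √((0.014·111.32)² + (-0.160·47.39)²) = √(2.42886 + 57.49279) = 7.741 km
6: √((0.261·111.32)² + (0.316·47.39)²) = √(844.16513 + 224.25781) = 32.687 km
7: √((0.013·111.32)² + (0.355·47.39)²) = √(2.09427 + 283.02847) = 16.886 km
8: √((0.261·111.32)² + (0.241·47.39)²) = √(844.16513 + 130.43901) = 31.219 km
9: √((0.127·111.32)² + (0.193·47.39)²) = √(199.87286 + 83.65425) = 16.838 km
10: √((0.363·111.32)² + (0.367·47.39)²) = √(1632.90021 + 302.48619) = 43.993 km
11: √((0.249·111.32)² + (-0.049·47.39)²) = √(768.32522 + 5.39219) = 27.816 km
12: √((0.368·111.32)² + (0.059·47.39)²) = √(1678.19349 + 7.81767) = 41.061 km
13: √((-0.208·111.32)² + (-0.205·47.39)²) = √(536.13365 + 94.38025) = 25.110 km
14: √((0.334·111.32)² + (-0.044·47.39)²) = √(1382.41784 + 4.34789) = 37.239 km
15: √((0.005·111.32)² + (-0.140·47.39)²) = √(0.30980 + 44.01792) = 6.658 km
Threshold 4.4 km: none within range.

none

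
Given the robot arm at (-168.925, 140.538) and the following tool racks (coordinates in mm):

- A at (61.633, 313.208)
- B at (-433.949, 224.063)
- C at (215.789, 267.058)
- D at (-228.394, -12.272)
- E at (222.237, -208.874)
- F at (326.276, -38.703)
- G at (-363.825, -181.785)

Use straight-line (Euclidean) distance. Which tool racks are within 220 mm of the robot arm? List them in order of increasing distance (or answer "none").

Distances from (-168.925, 140.538):
A: √((230.558)² + (172.670)²) = √(53156.99136 + 29814.92890) = 288.048 mm
B: √((-265.024)² + (83.525)²) = √(70237.72058 + 6976.42562) = 277.874 mm
C: √((384.714)² + (126.520)²) = √(148004.86180 + 16007.31040) = 404.984 mm
D: √((-59.469)² + (-152.810)²) = √(3536.56196 + 23350.89610) = 163.974 mm
E: √((391.162)² + (-349.412)²) = √(153007.71024 + 122088.74574) = 524.496 mm
F: √((495.201)² + (-179.241)²) = √(245224.03040 + 32127.33608) = 526.642 mm
G: √((-194.900)² + (-322.323)²) = √(37986.01000 + 103892.11633) = 376.667 mm
Threshold 220 mm: D (163.974 mm) is within range.

D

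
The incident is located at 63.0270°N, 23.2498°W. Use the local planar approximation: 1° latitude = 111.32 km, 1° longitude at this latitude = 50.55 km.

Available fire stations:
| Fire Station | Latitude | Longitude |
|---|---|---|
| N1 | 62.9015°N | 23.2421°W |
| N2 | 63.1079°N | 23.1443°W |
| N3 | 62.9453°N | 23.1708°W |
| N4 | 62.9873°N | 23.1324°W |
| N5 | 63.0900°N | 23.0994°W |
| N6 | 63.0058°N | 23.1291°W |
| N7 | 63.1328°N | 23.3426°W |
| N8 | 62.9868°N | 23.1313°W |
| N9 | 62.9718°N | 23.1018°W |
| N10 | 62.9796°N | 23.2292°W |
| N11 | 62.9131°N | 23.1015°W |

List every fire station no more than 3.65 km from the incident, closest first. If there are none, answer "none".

Distances from 63.0270°N, 23.2498°W:
N1: √((-0.1255·111.32)² + (0.0077·50.55)²) = √(195.179341 + 0.151504) = 13.9761 km
N2: √((0.0809·111.32)² + (0.1055·50.55)²) = √(81.104218 + 28.441156) = 10.4664 km
N3: √((-0.0817·111.32)² + (0.0790·50.55)²) = √(82.716187 + 15.947643) = 9.9330 km
N4: √((-0.0397·111.32)² + (0.1174·50.55)²) = √(19.531132 + 35.219121) = 7.3993 km
N5: √((0.0630·111.32)² + (0.1504·50.55)²) = √(49.184413 + 57.801351) = 10.3434 km
N6: √((-0.0212·111.32)² + (0.1207·50.55)²) = √(5.569524 + 37.226899) = 6.5419 km
N7: √((0.1058·111.32)² + (-0.0928·50.55)²) = √(138.713181 + 22.005856) = 12.6775 km
N8: √((-0.0402·111.32)² + (0.1185·50.55)²) = √(20.026198 + 35.882197) = 7.4772 km
N9: √((-0.0552·111.32)² + (0.1480·50.55)²) = √(37.759354 + 55.971346) = 9.6815 km
N10: √((-0.0474·111.32)² + (0.0206·50.55)²) = √(27.842170 + 1.084368) = 5.3783 km
N11: √((-0.1139·111.32)² + (0.1483·50.55)²) = √(160.765866 + 56.198487) = 14.7297 km
Threshold 3.65 km: none within range.

none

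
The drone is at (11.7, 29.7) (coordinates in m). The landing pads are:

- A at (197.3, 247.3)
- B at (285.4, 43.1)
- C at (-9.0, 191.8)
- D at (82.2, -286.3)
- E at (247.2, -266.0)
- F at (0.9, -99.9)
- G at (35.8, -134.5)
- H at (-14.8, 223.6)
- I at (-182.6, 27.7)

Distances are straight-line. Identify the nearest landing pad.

F

Distances from (11.7, 29.7):
A: 286.0 m
B: 274.0 m
C: 163.4 m
D: 323.8 m
E: 378.0 m
F: 130.0 m
G: 166.0 m
H: 195.7 m
I: 194.3 m
Minimum: F at 130.0 m.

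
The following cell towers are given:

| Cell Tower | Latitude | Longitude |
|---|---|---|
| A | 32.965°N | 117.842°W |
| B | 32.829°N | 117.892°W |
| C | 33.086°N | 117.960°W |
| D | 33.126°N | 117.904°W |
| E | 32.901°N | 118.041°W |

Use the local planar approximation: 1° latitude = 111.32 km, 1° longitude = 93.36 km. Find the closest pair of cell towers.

Pairwise distances:
A–B: 15.843 km
A–C: 17.401 km
A–D: 18.834 km
A–E: 19.898 km
B–C: 29.305 km
B–D: 33.081 km
B–E: 16.054 km
C–D: 6.867 km
C–E: 21.939 km
D–E: 28.124 km
Closest pair: C–D at 6.867 km.

C and D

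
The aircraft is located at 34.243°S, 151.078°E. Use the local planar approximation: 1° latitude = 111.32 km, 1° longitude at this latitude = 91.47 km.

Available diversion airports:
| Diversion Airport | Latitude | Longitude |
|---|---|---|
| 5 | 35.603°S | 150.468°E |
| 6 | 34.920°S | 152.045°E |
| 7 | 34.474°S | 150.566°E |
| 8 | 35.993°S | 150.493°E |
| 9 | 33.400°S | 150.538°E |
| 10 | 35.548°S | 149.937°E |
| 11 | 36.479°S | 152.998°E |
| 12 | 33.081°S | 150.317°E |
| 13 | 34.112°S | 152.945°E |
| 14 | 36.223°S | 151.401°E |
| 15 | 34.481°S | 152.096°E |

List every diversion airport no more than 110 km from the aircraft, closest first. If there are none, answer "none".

Distances from 34.243°S, 151.078°E:
5: 161.350 km
6: 116.204 km
7: 53.428 km
8: 202.025 km
9: 106.048 km
10: 178.876 km
11: 304.631 km
12: 146.894 km
13: 171.396 km
14: 222.385 km
15: 96.812 km
Threshold 110 km: 7 (53.428 km), 15 (96.812 km), 9 (106.048 km) are within range.

7, 15, 9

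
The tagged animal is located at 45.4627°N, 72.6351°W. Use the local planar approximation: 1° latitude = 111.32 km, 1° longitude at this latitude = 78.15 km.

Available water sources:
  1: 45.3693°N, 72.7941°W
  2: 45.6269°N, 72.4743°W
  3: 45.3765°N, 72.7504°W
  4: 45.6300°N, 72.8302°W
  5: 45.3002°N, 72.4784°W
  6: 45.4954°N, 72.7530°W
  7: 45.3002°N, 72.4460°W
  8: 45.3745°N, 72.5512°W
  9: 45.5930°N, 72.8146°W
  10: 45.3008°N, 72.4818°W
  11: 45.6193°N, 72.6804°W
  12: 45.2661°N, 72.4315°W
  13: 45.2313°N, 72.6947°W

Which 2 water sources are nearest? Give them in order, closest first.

Distances from 45.4627°N, 72.6351°W:
1: √((-0.0934·111.32)² + (-0.1590·78.15)²) = √(108.103598 + 154.401748) = 16.2020 km
2: √((0.1642·111.32)² + (0.1608·78.15)²) = √(334.112482 + 157.917425) = 22.1817 km
3: √((-0.0862·111.32)² + (-0.1153·78.15)²) = √(92.079071 + 81.192624) = 13.1633 km
4: √((0.1673·111.32)² + (-0.1951·78.15)²) = √(346.847267 + 232.472991) = 24.0691 km
5: √((-0.1625·111.32)² + (0.1567·78.15)²) = √(327.230010 + 149.967088) = 21.8448 km
6: √((0.0327·111.32)² + (-0.1179·78.15)²) = √(13.250794 + 84.895677) = 9.9069 km
7: √((-0.1625·111.32)² + (0.1891·78.15)²) = √(327.230010 + 218.394161) = 23.3586 km
8: √((-0.0882·111.32)² + (0.0839·78.15)²) = √(96.401450 + 42.991430) = 11.8065 km
9: √((0.1303·111.32)² + (-0.1795·78.15)²) = √(210.394909 + 196.782680) = 20.1786 km
10: √((-0.1619·111.32)² + (0.1533·78.15)²) = √(324.818004 + 143.529864) = 21.6413 km
11: √((0.1566·111.32)² + (-0.0453·78.15)²) = √(303.899448 + 12.532981) = 17.7885 km
12: √((-0.1966·111.32)² + (0.2036·78.15)²) = √(478.975636 + 253.170741) = 27.0582 km
13: √((-0.2314·111.32)² + (-0.0596·78.15)²) = √(663.549161 + 21.694542) = 26.1772 km
Sorted: 6 (9.9069 km) < 8 (11.8065 km) < 3 (13.1633 km) < 1 (16.2020 km) < …

6, 8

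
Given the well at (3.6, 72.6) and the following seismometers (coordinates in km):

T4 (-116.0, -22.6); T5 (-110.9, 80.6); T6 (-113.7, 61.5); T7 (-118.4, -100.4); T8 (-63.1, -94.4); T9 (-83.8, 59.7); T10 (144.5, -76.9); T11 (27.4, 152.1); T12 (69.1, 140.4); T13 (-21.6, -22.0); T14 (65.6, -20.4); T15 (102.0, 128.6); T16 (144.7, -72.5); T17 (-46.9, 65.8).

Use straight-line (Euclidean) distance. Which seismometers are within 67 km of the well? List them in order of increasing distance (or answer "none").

T17

Distances from (3.6, 72.6):
T4: 152.9 km
T5: 114.8 km
T6: 117.8 km
T7: 211.7 km
T8: 179.8 km
T9: 88.3 km
T10: 205.4 km
T11: 83.0 km
T12: 94.3 km
T13: 97.9 km
T14: 111.8 km
T15: 113.2 km
T16: 202.4 km
T17: 51.0 km
Threshold 67 km: T17 (51.0 km) is within range.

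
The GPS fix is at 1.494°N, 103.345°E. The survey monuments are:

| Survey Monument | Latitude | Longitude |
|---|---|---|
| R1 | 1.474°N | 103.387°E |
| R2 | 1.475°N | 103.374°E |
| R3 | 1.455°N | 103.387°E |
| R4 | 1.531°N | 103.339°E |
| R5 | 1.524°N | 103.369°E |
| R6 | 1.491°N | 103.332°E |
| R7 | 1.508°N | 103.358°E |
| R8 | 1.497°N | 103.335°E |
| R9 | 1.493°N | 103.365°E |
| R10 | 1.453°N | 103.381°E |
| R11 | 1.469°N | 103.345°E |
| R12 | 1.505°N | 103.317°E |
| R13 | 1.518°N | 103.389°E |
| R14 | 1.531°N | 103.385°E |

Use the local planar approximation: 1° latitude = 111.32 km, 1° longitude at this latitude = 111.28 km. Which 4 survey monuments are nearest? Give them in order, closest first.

R8, R6, R7, R9

Distances from 1.494°N, 103.345°E:
R1: 5.177 km
R2: 3.858 km
R3: 6.379 km
R4: 4.173 km
R5: 4.276 km
R6: 1.485 km
R7: 2.126 km
R8: 1.162 km
R9: 2.228 km
R10: 6.073 km
R11: 2.783 km
R12: 3.348 km
R13: 5.578 km
R14: 6.064 km
Sorted: R8 (1.162 km) < R6 (1.485 km) < R7 (2.126 km) < R9 (2.228 km) < R11 (2.783 km) < R12 (3.348 km) < …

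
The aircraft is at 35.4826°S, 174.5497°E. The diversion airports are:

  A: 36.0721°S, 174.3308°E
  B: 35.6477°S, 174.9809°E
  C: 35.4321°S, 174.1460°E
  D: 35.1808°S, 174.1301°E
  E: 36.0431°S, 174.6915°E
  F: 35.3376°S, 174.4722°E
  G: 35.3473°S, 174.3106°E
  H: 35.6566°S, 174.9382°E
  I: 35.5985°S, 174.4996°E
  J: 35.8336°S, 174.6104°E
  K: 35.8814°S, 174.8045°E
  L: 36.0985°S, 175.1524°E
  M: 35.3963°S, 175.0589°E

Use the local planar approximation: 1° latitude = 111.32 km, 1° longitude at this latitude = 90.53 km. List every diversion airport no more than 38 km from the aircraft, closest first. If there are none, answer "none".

Distances from 35.4826°S, 174.5497°E:
A: √((-0.5895·111.32)² + (-0.2189·90.53)²) = √(4306.396503 + 392.714163) = 68.5501 km
B: √((-0.1651·111.32)² + (0.4312·90.53)²) = √(337.785141 + 1523.851143) = 43.1467 km
C: √((0.0505·111.32)² + (-0.4037·90.53)²) = √(31.603061 + 1335.680358) = 36.9768 km
D: √((0.3018·111.32)² + (-0.4196·90.53)²) = √(1128.716480 + 1442.965673) = 50.7118 km
E: √((-0.5605·111.32)² + (0.1418·90.53)²) = √(3893.118554 + 164.792523) = 63.7017 km
F: √((0.1450·111.32)² + (-0.0775·90.53)²) = √(260.544794 + 49.225308) = 17.6003 km
G: √((0.1353·111.32)² + (-0.2391·90.53)²) = √(226.851674 + 468.537324) = 26.3702 km
H: √((-0.1740·111.32)² + (0.3885·90.53)²) = √(375.184503 + 1236.992559) = 40.1519 km
I: √((-0.1159·111.32)² + (-0.0501·90.53)²) = √(166.461294 + 20.571241) = 13.6760 km
J: √((-0.3510·111.32)² + (0.0607·90.53)²) = √(1526.724336 + 30.196904) = 39.4578 km
K: √((-0.3988·111.32)² + (0.2548·90.53)²) = √(1970.864172 + 532.088519) = 50.0295 km
L: √((-0.6159·111.32)² + (0.6027·90.53)²) = √(4700.746199 + 2977.058877) = 87.6231 km
M: √((0.0863·111.32)² + (0.5092·90.53)²) = √(92.292835 + 2125.014172) = 47.0883 km
Threshold 38 km: I (13.6760 km), F (17.6003 km), G (26.3702 km), C (36.9768 km) are within range.

I, F, G, C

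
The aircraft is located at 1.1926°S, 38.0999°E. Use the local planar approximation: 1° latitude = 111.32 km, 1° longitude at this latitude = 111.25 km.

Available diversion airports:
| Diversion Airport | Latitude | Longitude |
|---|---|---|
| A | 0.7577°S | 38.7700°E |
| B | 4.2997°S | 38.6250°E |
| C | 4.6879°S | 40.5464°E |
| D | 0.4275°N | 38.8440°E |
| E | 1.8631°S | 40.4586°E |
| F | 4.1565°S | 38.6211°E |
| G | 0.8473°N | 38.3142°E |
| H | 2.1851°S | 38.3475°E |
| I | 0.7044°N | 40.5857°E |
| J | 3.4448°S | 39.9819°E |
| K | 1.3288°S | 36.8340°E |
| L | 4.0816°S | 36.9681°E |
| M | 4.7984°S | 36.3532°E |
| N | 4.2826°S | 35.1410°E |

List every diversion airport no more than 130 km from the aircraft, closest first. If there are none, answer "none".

Distances from 1.1926°S, 38.0999°E:
A: √((0.4349·111.32)² + (0.6701·111.25)²) = √(2343.825153 + 5557.497489) = 88.8894 km
B: √((-3.1071·111.32)² + (0.5251·111.25)²) = √(119634.615260 + 3412.589702) = 350.7809 km
C: √((-3.4953·111.32)² + (2.4465·111.25)²) = √(151396.316657 + 74078.209972) = 474.8416 km
D: √((1.6201·111.32)² + (0.7441·111.25)²) = √(32525.953693 + 6852.714656) = 198.4406 km
E: √((-0.6705·111.32)² + (2.3587·111.25)²) = √(5571.138557 + 68856.580829) = 272.8144 km
F: √((-2.9639·111.32)² + (0.5212·111.25)²) = √(108861.293120 + 3362.086272) = 334.9976 km
G: √((2.0399·111.32)² + (0.2143·111.25)²) = √(51566.083942 + 568.387321) = 228.3297 km
H: √((-0.9925·111.32)² + (0.2476·111.25)²) = √(12206.957322 + 758.754570) = 113.8671 km
I: √((1.8970·111.32)² + (2.4858·111.25)²) = √(44594.475170 + 76477.275298) = 347.9537 km
J: √((-2.2522·111.32)² + (1.8820·111.25)²) = √(62857.963088 + 43836.843756) = 326.6417 km
K: √((-0.1362·111.32)² + (-1.2659·111.25)²) = √(229.879694 + 19833.476184) = 141.6452 km
L: √((-2.8890·111.32)² + (-1.1318·111.25)²) = √(103428.798348 + 15854.020613) = 345.3734 km
M: √((-3.6058·111.32)² + (-1.7467·111.25)²) = √(161120.078242 + 37760.408140) = 445.9602 km
N: √((-3.0900·111.32)² + (-2.9589·111.25)²) = √(118321.414849 + 108357.908801) = 476.1085 km
Threshold 130 km: A (88.8894 km), H (113.8671 km) are within range.

A, H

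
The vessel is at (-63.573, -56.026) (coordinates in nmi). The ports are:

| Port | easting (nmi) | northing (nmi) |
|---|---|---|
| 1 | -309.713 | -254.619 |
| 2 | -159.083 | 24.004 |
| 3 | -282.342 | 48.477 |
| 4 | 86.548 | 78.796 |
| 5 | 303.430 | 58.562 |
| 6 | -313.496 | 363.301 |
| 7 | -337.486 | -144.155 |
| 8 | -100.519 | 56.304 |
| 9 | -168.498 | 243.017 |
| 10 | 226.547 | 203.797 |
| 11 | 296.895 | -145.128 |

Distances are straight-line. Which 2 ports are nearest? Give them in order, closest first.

8, 2

Distances from (-63.573, -56.026):
1: √((-246.140)² + (-198.593)²) = √(60584.89960 + 39439.17965) = 316.266 nmi
2: √((-95.510)² + (80.030)²) = √(9122.16010 + 6404.80090) = 124.607 nmi
3: √((-218.769)² + (104.503)²) = √(47859.87536 + 10920.87701) = 242.447 nmi
4: √((150.121)² + (134.822)²) = √(22536.31464 + 18176.97168) = 201.775 nmi
5: √((367.003)² + (114.588)²) = √(134691.20201 + 13130.40974) = 384.476 nmi
6: √((-249.923)² + (419.327)²) = √(62461.50593 + 175835.13293) = 488.156 nmi
7: √((-273.913)² + (-88.129)²) = √(75028.33157 + 7766.72064) = 287.741 nmi
8: √((-36.946)² + (112.330)²) = √(1365.00692 + 12618.02890) = 118.250 nmi
9: √((-104.925)² + (299.043)²) = √(11009.25562 + 89426.71585) = 316.916 nmi
10: √((290.120)² + (259.823)²) = √(84169.61440 + 67507.99133) = 389.458 nmi
11: √((360.468)² + (-89.102)²) = √(129937.17902 + 7939.16640) = 371.317 nmi
Sorted: 8 (118.250 nmi) < 2 (124.607 nmi) < 4 (201.775 nmi) < 3 (242.447 nmi) < …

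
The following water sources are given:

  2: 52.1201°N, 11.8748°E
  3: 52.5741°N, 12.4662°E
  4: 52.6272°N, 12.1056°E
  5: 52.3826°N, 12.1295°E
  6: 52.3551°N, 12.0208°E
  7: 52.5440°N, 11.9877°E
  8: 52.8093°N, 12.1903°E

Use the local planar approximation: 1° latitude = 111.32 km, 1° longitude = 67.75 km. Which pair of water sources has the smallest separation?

5 and 6

Pairwise distances:
2–3: 64.4950 km
2–4: 58.5760 km
2–5: 33.9362 km
2–6: 27.9678 km
2–7: 47.8045 km
2–8: 79.6437 km
3–4: 25.1356 km
3–5: 31.2219 km
3–6: 38.7933 km
3–7: 32.5911 km
3–8: 32.1702 km
4–5: 27.2770 km
4–6: 30.8302 km
4–7: 12.2305 km
4–8: 21.0679 km
5–6: 7.9754 km
5–7: 20.3742 km
5–8: 47.6785 km
6–7: 21.1476 km
6–8: 51.8492 km
7–8: 32.5671 km
Closest pair: 5–6 at 7.9754 km.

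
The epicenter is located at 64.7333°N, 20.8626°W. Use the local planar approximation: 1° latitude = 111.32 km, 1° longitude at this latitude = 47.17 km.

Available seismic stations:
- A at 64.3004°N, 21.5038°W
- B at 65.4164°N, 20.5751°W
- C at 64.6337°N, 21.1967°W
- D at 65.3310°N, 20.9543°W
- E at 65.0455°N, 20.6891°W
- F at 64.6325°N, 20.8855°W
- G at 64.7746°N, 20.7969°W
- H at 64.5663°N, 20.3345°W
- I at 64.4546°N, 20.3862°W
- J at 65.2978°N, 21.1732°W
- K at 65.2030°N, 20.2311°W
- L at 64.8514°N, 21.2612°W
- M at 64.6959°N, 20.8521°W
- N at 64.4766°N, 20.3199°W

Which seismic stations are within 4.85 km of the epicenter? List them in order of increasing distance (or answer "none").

M

Distances from 64.7333°N, 20.8626°W:
A: √((-0.4329·111.32)² + (-0.6412·47.17)²) = √(2322.317351 + 914.784463) = 56.8955 km
B: √((0.6831·111.32)² + (0.2875·47.17)²) = √(5782.491007 + 183.910892) = 77.2425 km
C: √((-0.0996·111.32)² + (-0.3341·47.17)²) = √(122.932035 + 248.361746) = 19.2690 km
D: √((0.5977·111.32)² + (-0.0917·47.17)²) = √(4427.034505 + 18.709855) = 66.6764 km
E: √((0.3122·111.32)² + (0.1735·47.17)²) = √(1207.847745 + 66.977774) = 35.7047 km
F: √((-0.1008·111.32)² + (-0.0229·47.17)²) = √(125.912098 + 1.166817) = 11.2729 km
G: √((0.0413·111.32)² + (0.0657·47.17)²) = √(21.137153 + 9.604229) = 5.5445 km
H: √((-0.1670·111.32)² + (0.5281·47.17)²) = √(345.604459 + 620.531864) = 31.0827 km
I: √((-0.2787·111.32)² + (0.4764·47.17)²) = √(962.543427 + 504.981256) = 38.3083 km
J: √((0.5645·111.32)² + (-0.3106·47.17)²) = √(3948.883195 + 214.651860) = 64.5255 km
K: √((0.4697·111.32)² + (0.6315·47.17)²) = √(2733.930787 + 887.316306) = 60.1768 km
L: √((0.1181·111.32)² + (-0.3986·47.17)²) = √(172.840769 + 353.513775) = 22.9424 km
M: √((-0.0374·111.32)² + (0.0105·47.17)²) = √(17.333633 + 0.245307) = 4.1927 km
N: √((-0.2567·111.32)² + (0.5427·47.17)²) = √(816.578860 + 655.316942) = 38.3653 km
Threshold 4.85 km: M (4.1927 km) is within range.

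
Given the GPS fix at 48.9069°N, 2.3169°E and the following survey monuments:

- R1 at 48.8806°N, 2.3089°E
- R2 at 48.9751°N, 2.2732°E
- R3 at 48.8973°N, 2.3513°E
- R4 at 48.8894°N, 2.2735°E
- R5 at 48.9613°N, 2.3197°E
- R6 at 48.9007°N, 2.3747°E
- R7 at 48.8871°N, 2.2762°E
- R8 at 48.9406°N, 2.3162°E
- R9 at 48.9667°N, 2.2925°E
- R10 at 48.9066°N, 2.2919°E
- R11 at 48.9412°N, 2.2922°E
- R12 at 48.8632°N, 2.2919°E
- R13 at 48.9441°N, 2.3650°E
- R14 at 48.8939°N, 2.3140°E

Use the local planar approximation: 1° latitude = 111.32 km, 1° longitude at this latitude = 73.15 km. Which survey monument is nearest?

Distances from 48.9069°N, 2.3169°E:
R1: 2.9856 km
R2: 8.2376 km
R3: 2.7339 km
R4: 3.7248 km
R5: 6.0593 km
R6: 4.2840 km
R7: 3.7043 km
R8: 3.7518 km
R9: 6.8921 km
R10: 1.8291 km
R11: 4.2242 km
R12: 5.1971 km
R13: 5.4340 km
R14: 1.4626 km
Minimum: R14 at 1.4626 km.

R14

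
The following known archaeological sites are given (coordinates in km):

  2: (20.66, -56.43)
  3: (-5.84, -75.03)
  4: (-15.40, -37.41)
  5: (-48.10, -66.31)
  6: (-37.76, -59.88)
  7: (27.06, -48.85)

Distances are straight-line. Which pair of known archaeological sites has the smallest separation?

2 and 7

Pairwise distances:
2–3: 32.38 km
2–4: 40.77 km
2–5: 69.47 km
2–6: 58.52 km
2–7: 9.92 km
3–4: 38.82 km
3–5: 43.15 km
3–6: 35.33 km
3–7: 42.05 km
4–5: 43.64 km
4–6: 31.70 km
4–7: 43.97 km
5–6: 12.18 km
5–7: 77.16 km
6–7: 65.75 km
Closest pair: 2–7 at 9.92 km.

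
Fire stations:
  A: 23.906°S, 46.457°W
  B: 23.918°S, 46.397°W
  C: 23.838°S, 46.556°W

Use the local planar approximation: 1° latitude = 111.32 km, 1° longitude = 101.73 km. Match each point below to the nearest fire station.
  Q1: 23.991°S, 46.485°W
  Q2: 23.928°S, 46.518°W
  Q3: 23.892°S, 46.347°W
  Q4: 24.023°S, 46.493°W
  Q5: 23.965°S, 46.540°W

Q1 at 23.991°S, 46.485°W:
  A: √((0.085·111.32)² + (0.028·101.73)²) = √(89.53323 + 8.11361) = 9.882 km
  B: √((0.073·111.32)² + (0.088·101.73)²) = √(66.03773 + 80.14260) = 12.091 km
  C: √((0.153·111.32)² + (-0.071·101.73)²) = √(290.08766 + 52.16927) = 18.500 km
  → nearest: A (9.882 km)
Q2 at 23.928°S, 46.518°W:
  A: √((0.022·111.32)² + (0.061·101.73)²) = √(5.99780 + 38.50860) = 6.671 km
  B: √((0.010·111.32)² + (0.121·101.73)²) = √(1.23921 + 151.51961) = 12.360 km
  C: √((0.090·111.32)² + (-0.038·101.73)²) = √(100.37635 + 14.94395) = 10.739 km
  → nearest: A (6.671 km)
Q3 at 23.892°S, 46.347°W:
  A: √((-0.014·111.32)² + (-0.110·101.73)²) = √(2.42886 + 125.22281) = 11.298 km
  B: √((-0.026·111.32)² + (-0.050·101.73)²) = √(8.37709 + 25.87248) = 5.852 km
  C: √((0.054·111.32)² + (-0.209·101.73)²) = √(36.13549 + 452.05436) = 22.095 km
  → nearest: B (5.852 km)
Q4 at 24.023°S, 46.493°W:
  A: √((0.117·111.32)² + (0.036·101.73)²) = √(169.63604 + 13.41229) = 13.530 km
  B: √((0.105·111.32)² + (0.096·101.73)²) = √(136.62337 + 95.37632) = 15.232 km
  C: √((0.185·111.32)² + (-0.063·101.73)²) = √(424.12107 + 41.07515) = 21.568 km
  → nearest: A (13.530 km)
Q5 at 23.965°S, 46.540°W:
  A: √((0.059·111.32)² + (0.083·101.73)²) = √(43.13705 + 71.29421) = 10.697 km
  B: √((0.047·111.32)² + (0.143·101.73)²) = √(27.37424 + 211.62656) = 15.460 km
  C: √((0.127·111.32)² + (-0.016·101.73)²) = √(199.87286 + 2.64934) = 14.231 km
  → nearest: A (10.697 km)

Q1→A; Q2→A; Q3→B; Q4→A; Q5→A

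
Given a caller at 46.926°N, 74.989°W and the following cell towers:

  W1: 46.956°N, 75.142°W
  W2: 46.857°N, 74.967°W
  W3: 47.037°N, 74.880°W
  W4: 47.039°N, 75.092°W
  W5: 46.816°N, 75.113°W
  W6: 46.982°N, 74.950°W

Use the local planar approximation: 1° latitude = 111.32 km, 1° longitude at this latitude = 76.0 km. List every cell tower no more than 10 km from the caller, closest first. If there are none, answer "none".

W6, W2

Distances from 46.926°N, 74.989°W:
W1: 12.098 km
W2: 7.861 km
W3: 14.876 km
W4: 14.816 km
W5: 15.452 km
W6: 6.903 km
Threshold 10 km: W6 (6.903 km), W2 (7.861 km) are within range.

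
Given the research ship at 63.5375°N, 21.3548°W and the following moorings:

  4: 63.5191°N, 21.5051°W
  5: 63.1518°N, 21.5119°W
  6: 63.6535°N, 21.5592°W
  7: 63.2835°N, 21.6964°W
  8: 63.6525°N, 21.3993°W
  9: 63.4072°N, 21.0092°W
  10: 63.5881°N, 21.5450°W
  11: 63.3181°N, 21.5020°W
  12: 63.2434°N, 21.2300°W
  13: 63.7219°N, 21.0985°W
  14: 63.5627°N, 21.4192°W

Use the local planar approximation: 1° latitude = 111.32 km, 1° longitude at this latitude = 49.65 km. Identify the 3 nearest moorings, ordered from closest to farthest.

14, 4, 10

Distances from 63.5375°N, 21.3548°W:
4: √((-0.0184·111.32)² + (-0.1503·49.65)²) = √(4.195484 + 55.687339) = 7.7384 km
5: √((-0.3857·111.32)² + (-0.1571·49.65)²) = √(1843.510744 + 60.840234) = 43.6389 km
6: √((0.1160·111.32)² + (-0.2044·49.65)²) = √(166.748668 + 102.991240) = 16.4238 km
7: √((-0.2540·111.32)² + (-0.3416·49.65)²) = √(799.491459 + 287.656525) = 32.9719 km
8: √((0.1150·111.32)² + (-0.0445·49.65)²) = √(163.886083 + 4.881559) = 12.9911 km
9: √((-0.1303·111.32)² + (0.3456·49.65)²) = √(210.394909 + 294.432654) = 22.4684 km
10: √((0.0506·111.32)² + (-0.1902·49.65)²) = √(31.728346 + 89.178370) = 10.9958 km
11: √((-0.2194·111.32)² + (-0.1472·49.65)²) = √(596.512628 + 53.413880) = 25.4937 km
12: √((-0.2941·111.32)² + (0.1248·49.65)²) = √(1071.856002 + 38.394382) = 33.3204 km
13: √((0.1844·111.32)² + (0.2563·49.65)²) = √(421.374479 + 161.933133) = 24.1518 km
14: √((0.0252·111.32)² + (-0.0644·49.65)²) = √(7.869506 + 10.223750) = 4.2536 km
Sorted: 14 (4.2536 km) < 4 (7.7384 km) < 10 (10.9958 km) < 8 (12.9911 km) < 6 (16.4238 km) < …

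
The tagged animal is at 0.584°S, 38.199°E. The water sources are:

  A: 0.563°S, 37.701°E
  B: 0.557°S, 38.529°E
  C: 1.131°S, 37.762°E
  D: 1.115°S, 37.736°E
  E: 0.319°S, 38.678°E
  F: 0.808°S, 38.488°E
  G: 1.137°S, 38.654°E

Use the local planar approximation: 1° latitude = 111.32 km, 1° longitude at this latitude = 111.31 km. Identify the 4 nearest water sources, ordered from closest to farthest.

B, F, A, E

Distances from 0.584°S, 38.199°E:
A: √((0.021·111.32)² + (-0.498·111.31)²) = √(5.46493 + 3072.74875) = 55.482 km
B: √((0.027·111.32)² + (0.330·111.31)²) = √(9.03387 + 1349.26186) = 36.855 km
C: √((-0.547·111.32)² + (-0.437·111.31)²) = √(3707.84054 + 2366.08989) = 77.935 km
D: √((-0.531·111.32)² + (-0.463·111.31)²) = √(3494.10086 + 2656.01392) = 78.423 km
E: √((0.265·111.32)² + (0.479·111.31)²) = √(870.23820 + 2842.75474) = 60.934 km
F: √((-0.224·111.32)² + (0.289·111.31)²) = √(621.78814 + 1034.81818) = 40.701 km
G: √((-0.553·111.32)² + (0.455·111.31)²) = √(3789.62868 + 2565.02238) = 79.716 km
Sorted: B (36.855 km) < F (40.701 km) < A (55.482 km) < E (60.934 km) < C (77.935 km) < D (78.423 km) < …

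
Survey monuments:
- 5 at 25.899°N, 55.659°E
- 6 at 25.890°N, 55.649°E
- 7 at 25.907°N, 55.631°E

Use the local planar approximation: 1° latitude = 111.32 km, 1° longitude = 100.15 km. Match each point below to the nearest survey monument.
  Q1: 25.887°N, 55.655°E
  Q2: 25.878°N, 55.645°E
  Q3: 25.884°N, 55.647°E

Q1 at 25.887°N, 55.655°E:
  5: 1.394614 km
  6: 0.687466 km
  7: 3.276301 km
  → nearest: 6 (0.687466 km)
Q2 at 25.878°N, 55.645°E:
  5: 2.725953 km
  6: 1.394614 km
  7: 3.519613 km
  → nearest: 6 (1.394614 km)
Q3 at 25.884°N, 55.647°E:
  5: 2.057317 km
  6: 0.697307 km
  7: 3.020452 km
  → nearest: 6 (0.697307 km)

Q1→6; Q2→6; Q3→6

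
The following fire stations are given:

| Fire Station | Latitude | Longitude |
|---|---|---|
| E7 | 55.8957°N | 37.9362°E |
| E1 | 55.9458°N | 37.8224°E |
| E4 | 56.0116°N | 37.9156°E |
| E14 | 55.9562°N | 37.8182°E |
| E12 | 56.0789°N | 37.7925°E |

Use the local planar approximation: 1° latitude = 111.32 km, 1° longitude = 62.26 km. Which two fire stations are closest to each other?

Pairwise distances:
E7–E1: 9.0169 km
E7–E4: 12.9656 km
E7–E14: 9.9665 km
E7–E12: 22.2700 km
E1–E4: 9.3447 km
E1–E14: 1.1869 km
E1–E12: 14.9332 km
E4–E14: 8.6491 km
E4–E12: 10.7176 km
E14–E12: 13.7524 km
Closest pair: E1–E14 at 1.1869 km.

E1 and E14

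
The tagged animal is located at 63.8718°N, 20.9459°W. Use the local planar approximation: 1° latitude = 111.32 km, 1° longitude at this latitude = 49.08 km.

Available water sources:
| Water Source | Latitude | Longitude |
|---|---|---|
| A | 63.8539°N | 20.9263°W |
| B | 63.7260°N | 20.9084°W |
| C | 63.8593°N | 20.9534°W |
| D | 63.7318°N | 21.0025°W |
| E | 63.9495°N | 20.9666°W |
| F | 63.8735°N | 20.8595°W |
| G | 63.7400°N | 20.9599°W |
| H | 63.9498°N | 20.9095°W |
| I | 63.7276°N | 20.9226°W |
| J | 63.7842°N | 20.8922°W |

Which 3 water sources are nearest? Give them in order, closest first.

Distances from 63.8718°N, 20.9459°W:
A: √((-0.0179·111.32)² + (0.0196·49.08)²) = √(3.970566 + 0.925382) = 2.2127 km
B: √((-0.1458·111.32)² + (0.0375·49.08)²) = √(263.427702 + 3.387440) = 16.3345 km
C: √((-0.0125·111.32)² + (-0.0075·49.08)²) = √(1.936272 + 0.135498) = 1.4394 km
D: √((-0.1400·111.32)² + (-0.0566·49.08)²) = √(242.885991 + 7.716884) = 15.8304 km
E: √((0.0777·111.32)² + (-0.0207·49.08)²) = √(74.814957 + 1.032167) = 8.7090 km
F: √((0.0017·111.32)² + (0.0864·49.08)²) = √(0.035813 + 17.981942) = 4.2447 km
G: √((-0.1318·111.32)² + (-0.0140·49.08)²) = √(215.266880 + 0.472134) = 14.6881 km
H: √((0.0780·111.32)² + (0.0364·49.08)²) = √(75.393794 + 3.191625) = 8.8648 km
I: √((-0.1442·111.32)² + (0.0233·49.08)²) = √(257.677748 + 1.307739) = 16.0930 km
J: √((-0.0876·111.32)² + (0.0537·49.08)²) = √(95.094327 + 6.946366) = 10.1015 km
Sorted: C (1.4394 km) < A (2.2127 km) < F (4.2447 km) < E (8.7090 km) < H (8.8648 km) < …

C, A, F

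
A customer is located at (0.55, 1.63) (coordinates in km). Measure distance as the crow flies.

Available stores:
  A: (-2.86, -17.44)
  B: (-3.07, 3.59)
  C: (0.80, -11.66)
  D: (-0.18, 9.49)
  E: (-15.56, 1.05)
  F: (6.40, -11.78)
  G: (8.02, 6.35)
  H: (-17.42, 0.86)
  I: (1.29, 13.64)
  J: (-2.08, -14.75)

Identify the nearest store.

Distances from (0.55, 1.63):
A: √((-3.41)² + (-19.07)²) = √(11.6281 + 363.6649) = 19.37 km
B: √((-3.62)² + (1.96)²) = √(13.1044 + 3.8416) = 4.12 km
C: √((0.25)² + (-13.29)²) = √(0.0625 + 176.6241) = 13.29 km
D: √((-0.73)² + (7.86)²) = √(0.5329 + 61.7796) = 7.89 km
E: √((-16.11)² + (-0.58)²) = √(259.5321 + 0.3364) = 16.12 km
F: √((5.85)² + (-13.41)²) = √(34.2225 + 179.8281) = 14.63 km
G: √((7.47)² + (4.72)²) = √(55.8009 + 22.2784) = 8.84 km
H: √((-17.97)² + (-0.77)²) = √(322.9209 + 0.5929) = 17.99 km
I: √((0.74)² + (12.01)²) = √(0.5476 + 144.2401) = 12.03 km
J: √((-2.63)² + (-16.38)²) = √(6.9169 + 268.3044) = 16.59 km
Minimum: B at 4.12 km.

B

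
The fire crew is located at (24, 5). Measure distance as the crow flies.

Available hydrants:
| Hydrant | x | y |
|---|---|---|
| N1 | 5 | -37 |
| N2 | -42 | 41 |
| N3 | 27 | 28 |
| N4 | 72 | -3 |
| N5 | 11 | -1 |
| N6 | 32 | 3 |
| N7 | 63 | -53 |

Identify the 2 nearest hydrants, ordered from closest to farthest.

Distances from (24, 5):
N1: √((-19)² + (-42)²) = √(361.000 + 1764.000) = 46.1
N2: √((-66)² + (36)²) = √(4356.000 + 1296.000) = 75.2
N3: √((3)² + (23)²) = √(9.000 + 529.000) = 23.2
N4: √((48)² + (-8)²) = √(2304.000 + 64.000) = 48.7
N5: √((-13)² + (-6)²) = √(169.000 + 36.000) = 14.3
N6: √((8)² + (-2)²) = √(64.000 + 4.000) = 8.2
N7: √((39)² + (-58)²) = √(1521.000 + 3364.000) = 69.9
Sorted: N6 (8.2) < N5 (14.3) < N3 (23.2) < N1 (46.1) < …

N6, N5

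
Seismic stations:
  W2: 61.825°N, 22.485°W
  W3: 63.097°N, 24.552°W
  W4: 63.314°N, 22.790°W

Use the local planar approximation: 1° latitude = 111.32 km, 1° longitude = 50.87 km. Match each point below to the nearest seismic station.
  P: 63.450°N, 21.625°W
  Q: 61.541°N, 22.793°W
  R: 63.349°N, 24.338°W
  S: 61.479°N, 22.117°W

P→W4; Q→W2; R→W3; S→W2

P at 63.450°N, 21.625°W:
  W2: 186.110 km
  W3: 153.995 km
  W4: 61.167 km
  → nearest: W4 (61.167 km)
Q at 61.541°N, 22.793°W:
  W2: 35.284 km
  W3: 194.961 km
  W4: 197.370 km
  → nearest: W2 (35.284 km)
R at 63.349°N, 24.338°W:
  W2: 194.080 km
  W3: 30.091 km
  W4: 78.843 km
  → nearest: W3 (30.091 km)
S at 61.479°N, 22.117°W:
  W2: 42.825 km
  W3: 218.598 km
  W4: 207.121 km
  → nearest: W2 (42.825 km)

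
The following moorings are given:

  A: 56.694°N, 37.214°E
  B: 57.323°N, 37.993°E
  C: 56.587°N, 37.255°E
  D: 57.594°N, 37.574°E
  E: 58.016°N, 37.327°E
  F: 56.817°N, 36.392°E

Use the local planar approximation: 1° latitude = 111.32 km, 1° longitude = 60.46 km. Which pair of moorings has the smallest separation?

A and C

Pairwise distances:
A–C: √((-0.107·111.32)² + (0.041·60.46)²) = √(141.87764 + 6.14475) = 12.166 km
B–D: √((0.271·111.32)² + (-0.419·60.46)²) = √(910.09133 + 641.74772) = 39.393 km
D–E: √((0.422·111.32)² + (-0.247·60.46)²) = √(2206.84229 + 223.01301) = 49.294 km
A–F: √((0.123·111.32)² + (-0.822·60.46)²) = √(187.48072 + 2469.90313) = 51.550 km
C–F: √((0.230·111.32)² + (-0.863·60.46)²) = √(655.54433 + 2722.43724) = 58.120 km
A–B: √((0.629·111.32)² + (0.779·60.46)²) = √(4902.83961 + 2218.25363) = 84.387 km
B–E: √((0.693·111.32)² + (-0.666·60.46)²) = √(5951.31400 + 1621.37975) = 87.021 km
B–C: √((-0.736·111.32)² + (-0.738·60.46)²) = √(6712.77397 + 1990.89800) = 93.293 km
A–D: √((0.900·111.32)² + (0.360·60.46)²) = √(10037.63534 + 473.74134) = 102.525 km
B–F: √((-0.506·111.32)² + (-1.601·60.46)²) = √(3172.83457 + 9369.55467) = 111.993 km
D–F: √((-0.777·111.32)² + (-1.182·60.46)²) = √(7481.49574 + 5107.06328) = 112.199 km
C–D: √((1.007·111.32)² + (0.319·60.46)²) = √(12566.23961 + 371.97834) = 113.746 km
E–F: √((-1.199·111.32)² + (-0.935·60.46)²) = √(17814.95631 + 3195.65221) = 144.950 km
A–E: √((1.322·111.32)² + (0.113·60.46)²) = √(21657.54900 + 46.67595) = 147.324 km
C–E: √((1.429·111.32)² + (0.072·60.46)²) = √(25305.26286 + 18.94965) = 159.136 km
Closest pair: A–C at 12.166 km.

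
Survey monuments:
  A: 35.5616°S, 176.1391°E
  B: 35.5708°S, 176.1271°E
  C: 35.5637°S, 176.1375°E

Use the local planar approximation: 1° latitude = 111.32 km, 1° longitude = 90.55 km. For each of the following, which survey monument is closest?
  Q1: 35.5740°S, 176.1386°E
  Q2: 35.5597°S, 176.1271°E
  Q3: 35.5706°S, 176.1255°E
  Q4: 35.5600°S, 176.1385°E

Q1 at 35.5740°S, 176.1386°E:
  A: √((0.0124·111.32)² + (0.0005·90.55)²) = √(1.905416 + 0.002050) = 1.3811 km
  B: √((0.0032·111.32)² + (-0.0115·90.55)²) = √(0.126896 + 1.084358) = 1.1006 km
  C: √((0.0103·111.32)² + (-0.0011·90.55)²) = √(1.314682 + 0.009921) = 1.1509 km
  → nearest: B (1.1006 km)
Q2 at 35.5597°S, 176.1271°E:
  A: √((-0.0019·111.32)² + (0.0120·90.55)²) = √(0.044736 + 1.180700) = 1.1070 km
  B: √((-0.0111·111.32)² + (0.0000·90.55)²) = √(1.526836 + 0.000000) = 1.2357 km
  C: √((-0.0040·111.32)² + (0.0104·90.55)²) = √(0.198274 + 0.886837) = 1.0417 km
  → nearest: C (1.0417 km)
Q3 at 35.5706°S, 176.1255°E:
  A: √((0.0090·111.32)² + (0.0136·90.55)²) = √(1.003764 + 1.516543) = 1.5875 km
  B: √((-0.0002·111.32)² + (0.0016·90.55)²) = √(0.000496 + 0.020990) = 0.1466 km
  C: √((0.0069·111.32)² + (0.0120·90.55)²) = √(0.589990 + 1.180700) = 1.3307 km
  → nearest: B (0.1466 km)
Q4 at 35.5600°S, 176.1385°E:
  A: √((-0.0016·111.32)² + (0.0006·90.55)²) = √(0.031724 + 0.002952) = 0.1862 km
  B: √((-0.0108·111.32)² + (-0.0114·90.55)²) = √(1.445419 + 1.065581) = 1.5846 km
  C: √((-0.0037·111.32)² + (-0.0010·90.55)²) = √(0.169648 + 0.008199) = 0.4217 km
  → nearest: A (0.1862 km)

Q1→B; Q2→C; Q3→B; Q4→A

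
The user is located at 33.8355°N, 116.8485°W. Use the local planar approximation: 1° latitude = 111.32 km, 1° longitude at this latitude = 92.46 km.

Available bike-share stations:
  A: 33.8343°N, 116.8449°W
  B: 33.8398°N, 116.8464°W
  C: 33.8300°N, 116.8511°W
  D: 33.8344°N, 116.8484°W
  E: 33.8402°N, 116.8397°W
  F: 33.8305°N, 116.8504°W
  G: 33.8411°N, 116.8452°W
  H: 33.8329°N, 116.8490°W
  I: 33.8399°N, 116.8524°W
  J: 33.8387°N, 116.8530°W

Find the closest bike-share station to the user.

D

Distances from 33.8355°N, 116.8485°W:
A: 0.3587 km
B: 0.5166 km
C: 0.6578 km
D: 0.1228 km
E: 0.9673 km
F: 0.5837 km
G: 0.6941 km
H: 0.2931 km
I: 0.6082 km
J: 0.5477 km
Minimum: D at 0.1228 km.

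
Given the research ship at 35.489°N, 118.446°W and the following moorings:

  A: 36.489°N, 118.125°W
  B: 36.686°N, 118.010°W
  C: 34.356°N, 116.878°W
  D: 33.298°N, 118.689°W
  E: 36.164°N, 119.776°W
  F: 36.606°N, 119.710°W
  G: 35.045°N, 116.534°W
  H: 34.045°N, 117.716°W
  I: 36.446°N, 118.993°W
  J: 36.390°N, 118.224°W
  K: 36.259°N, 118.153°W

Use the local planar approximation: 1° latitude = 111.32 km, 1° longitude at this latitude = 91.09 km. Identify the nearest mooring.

Distances from 35.489°N, 118.446°W:
A: √((1.000·111.32)² + (0.321·91.09)²) = √(12392.14240 + 854.97117) = 115.096 km
B: √((1.197·111.32)² + (0.436·91.09)²) = √(17755.57316 + 1577.30029) = 139.043 km
C: √((-1.133·111.32)² + (1.568·91.09)²) = √(15907.65689 + 20400.15752) = 190.546 km
D: √((-2.191·111.32)² + (-0.243·91.09)²) = √(59488.24414 + 489.95247) = 244.904 km
E: √((0.675·111.32)² + (-1.330·91.09)²) = √(5646.16988 + 14677.24981) = 142.560 km
F: √((1.117·111.32)² + (-1.264·91.09)²) = √(15461.53976 + 13256.70378) = 169.465 km
G: √((-0.444·111.32)² + (1.912·91.09)²) = √(2442.93738 + 30333.12676) = 181.042 km
H: √((-1.444·111.32)² + (0.730·91.09)²) = √(25839.30224 + 4421.67812) = 173.957 km
I: √((0.957·111.32)² + (-0.547·91.09)²) = √(11349.33122 + 2482.65320) = 117.609 km
J: √((0.901·111.32)² + (0.222·91.09)²) = √(10059.95359 + 408.92848) = 102.318 km
K: √((0.770·111.32)² + (0.293·91.09)²) = √(7347.30123 + 712.32247) = 89.775 km
Minimum: K at 89.775 km.

K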